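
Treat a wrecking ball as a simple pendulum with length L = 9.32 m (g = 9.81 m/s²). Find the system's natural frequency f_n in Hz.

0.163 Hz

For a simple pendulum ω_n = √(g/L) = √(9.81/9.32) = √1.053 = 1.026 rad/s.
f_n = ω_n/(2π) = 1.026/6.283 = 0.1633 Hz.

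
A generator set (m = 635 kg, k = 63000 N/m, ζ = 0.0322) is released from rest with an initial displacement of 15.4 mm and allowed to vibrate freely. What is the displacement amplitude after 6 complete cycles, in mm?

4.57 mm

Logarithmic decrement δ = 2πζ/√(1 − ζ²) = 2π × 0.03220/√(1 − 0.00104) = 0.2024.
After n cycles, x_n/x₀ = e^(−nδ), so x_6 = 15.4 × e^(−6 × 0.2024) = 15.4 × 0.2968 = 4.571 mm.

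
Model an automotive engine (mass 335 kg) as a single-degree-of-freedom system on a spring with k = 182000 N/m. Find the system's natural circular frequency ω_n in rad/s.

ω_n = √(k/m) = √(182000/335) = √543.3 = 23.31 rad/s.

23.3 rad/s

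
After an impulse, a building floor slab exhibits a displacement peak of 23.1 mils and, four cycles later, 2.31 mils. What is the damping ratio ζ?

0.0912

Logarithmic decrement δ = (1/n)·ln(x₀/x_n) = (1/4)·ln(23.1/2.31) = (1/4)·ln(10.00) = 0.5756.
ζ = δ/√(4π² + δ²) = 0.5756/√(39.48 + 0.331) = 0.5756/6.309 = 0.09123.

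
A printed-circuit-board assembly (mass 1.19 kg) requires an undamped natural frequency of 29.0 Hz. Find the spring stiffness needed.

ω_n = 2πf_n = 2π × 29.0 = 182.2 rad/s.
k = m·ω_n² = 1.19 × 182.2² = 1.19 × 33200 = 39510 N/m.

39500 N/m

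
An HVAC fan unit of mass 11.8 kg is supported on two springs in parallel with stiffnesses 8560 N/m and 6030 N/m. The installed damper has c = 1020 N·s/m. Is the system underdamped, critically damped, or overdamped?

overdamped

Parallel springs add: k_eq = 8560 + 6030 = 14590 N/m.
c_c = 2√(k_eq·m) = 829.8 N·s/m; ζ = c/c_c = 1020/829.8 = 1.23.
Since ζ > 1 the system is overdamped.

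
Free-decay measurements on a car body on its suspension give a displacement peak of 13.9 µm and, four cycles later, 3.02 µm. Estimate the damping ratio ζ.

Logarithmic decrement δ = (1/n)·ln(x₀/x_n) = (1/4)·ln(13.9/3.02) = (1/4)·ln(4.603) = 0.3817.
ζ = δ/√(4π² + δ²) = 0.3817/√(39.48 + 0.146) = 0.3817/6.295 = 0.06063.

0.0606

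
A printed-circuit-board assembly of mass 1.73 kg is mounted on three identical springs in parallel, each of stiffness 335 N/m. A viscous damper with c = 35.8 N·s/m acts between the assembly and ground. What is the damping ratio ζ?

0.429

Parallel springs add: k_eq = 3 × 335 = 1005 N/m.
ω_n = √(k_eq/m) = √(1005/1.73) = 24.10 rad/s.
Critical damping c_c = 2√(k_eq·m) = 2√(1005 × 1.73) = 83.39 N·s/m, so ζ = c/c_c = 35.8/83.39 = 0.4293.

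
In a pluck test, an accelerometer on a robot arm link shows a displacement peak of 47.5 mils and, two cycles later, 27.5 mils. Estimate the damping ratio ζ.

0.0435

Logarithmic decrement δ = (1/n)·ln(x₀/x_n) = (1/2)·ln(47.5/27.5) = (1/2)·ln(1.727) = 0.2733.
ζ = δ/√(4π² + δ²) = 0.2733/√(39.48 + 0.0747) = 0.2733/6.289 = 0.04345.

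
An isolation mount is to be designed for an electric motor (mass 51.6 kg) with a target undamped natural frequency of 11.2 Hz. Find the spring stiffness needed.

ω_n = 2πf_n = 2π × 11.2 = 70.37 rad/s.
k = m·ω_n² = 51.6 × 70.37² = 51.6 × 4952 = 255500 N/m.

256000 N/m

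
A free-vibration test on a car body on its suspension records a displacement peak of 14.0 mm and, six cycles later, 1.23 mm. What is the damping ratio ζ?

Logarithmic decrement δ = (1/n)·ln(x₀/x_n) = (1/6)·ln(14.0/1.23) = (1/6)·ln(11.38) = 0.4053.
ζ = δ/√(4π² + δ²) = 0.4053/√(39.48 + 0.164) = 0.4053/6.296 = 0.06438.

0.0644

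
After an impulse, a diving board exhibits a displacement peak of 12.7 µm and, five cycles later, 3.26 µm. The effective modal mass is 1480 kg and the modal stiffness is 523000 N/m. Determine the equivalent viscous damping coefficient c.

2410 N·s/m

Logarithmic decrement δ = (1/n)·ln(x₀/x_n) = (1/5)·ln(12.7/3.26) = (1/5)·ln(3.896) = 0.2720.
ζ = δ/√(4π² + δ²) = 0.2720/√(39.48 + 0.0740) = 0.2720/6.289 = 0.04325.
c = ζ · 2√(km) = 0.04325 × 2√(523000 × 1480) = 0.04325 × 55640 = 2406 N·s/m.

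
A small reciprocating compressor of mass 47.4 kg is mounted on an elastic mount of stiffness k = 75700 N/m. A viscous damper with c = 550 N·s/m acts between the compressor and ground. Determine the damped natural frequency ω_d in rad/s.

39.5 rad/s

ω_n = √(k/m) = √(75700/47.4) = 39.96 rad/s.
Critical damping c_c = 2√(k·m) = 2√(75700 × 47.4) = 3788 N·s/m, so ζ = c/c_c = 550/3788 = 0.1452.
ω_d = ω_n√(1 − ζ²) = 39.96 × √(1 − 0.0211) = 39.54 rad/s.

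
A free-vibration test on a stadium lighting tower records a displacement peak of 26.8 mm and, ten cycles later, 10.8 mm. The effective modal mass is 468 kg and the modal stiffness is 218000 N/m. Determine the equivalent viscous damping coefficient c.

Logarithmic decrement δ = (1/n)·ln(x₀/x_n) = (1/10)·ln(26.8/10.8) = (1/10)·ln(2.481) = 0.09089.
ζ = δ/√(4π² + δ²) = 0.09089/√(39.48 + 0.00826) = 0.09089/6.284 = 0.01446.
c = ζ · 2√(km) = 0.01446 × 2√(218000 × 468) = 0.01446 × 20200 = 292.2 N·s/m.

292 N·s/m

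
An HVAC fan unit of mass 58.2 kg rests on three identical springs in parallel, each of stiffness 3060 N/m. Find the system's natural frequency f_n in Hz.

2.00 Hz

Parallel springs add: k_eq = 3 × 3060 = 9180 N/m.
ω_n = √(k_eq/m) = √(9180/58.2) = √157.7 = 12.56 rad/s.
f_n = ω_n/(2π) = 12.56/6.283 = 1.999 Hz.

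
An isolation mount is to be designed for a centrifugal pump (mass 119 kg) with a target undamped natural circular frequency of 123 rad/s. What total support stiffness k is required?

1800000 N/m

k = m·ω_n² = 119 × 123.0² = 119 × 15130 = 1800000 N/m.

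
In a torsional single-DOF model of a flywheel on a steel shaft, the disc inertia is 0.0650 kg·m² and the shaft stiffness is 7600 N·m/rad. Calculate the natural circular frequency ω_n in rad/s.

342 rad/s

ω_n = √(k_t/J) = √(7600/0.0650) = √116900 = 341.9 rad/s.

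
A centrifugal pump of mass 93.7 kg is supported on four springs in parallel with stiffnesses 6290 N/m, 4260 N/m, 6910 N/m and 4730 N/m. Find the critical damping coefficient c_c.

Parallel springs add: k_eq = 6290 + 4260 + 6910 + 4730 = 22190 N/m.
c_c = 2√(k_eq·m) = 2√(22190 × 93.7) = 2 × 1442 = 2884 N·s/m.

2880 N·s/m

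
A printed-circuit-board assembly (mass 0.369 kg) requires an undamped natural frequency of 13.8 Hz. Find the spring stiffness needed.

ω_n = 2πf_n = 2π × 13.8 = 86.71 rad/s.
k = m·ω_n² = 0.369 × 86.71² = 0.369 × 7518 = 2774 N/m.

2770 N/m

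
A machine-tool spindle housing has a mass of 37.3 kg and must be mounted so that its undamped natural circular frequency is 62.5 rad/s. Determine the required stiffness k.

k = m·ω_n² = 37.3 × 62.50² = 37.3 × 3906 = 145700 N/m.

146000 N/m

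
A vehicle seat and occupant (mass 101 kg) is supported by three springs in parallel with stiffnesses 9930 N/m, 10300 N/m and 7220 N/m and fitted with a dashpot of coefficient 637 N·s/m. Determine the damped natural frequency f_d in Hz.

2.58 Hz

Parallel springs add: k_eq = 9930 + 10300 + 7220 = 27450 N/m.
ω_n = √(k_eq/m) = √(27450/101) = 16.49 rad/s.
Critical damping c_c = 2√(k_eq·m) = 2√(27450 × 101) = 3330 N·s/m, so ζ = c/c_c = 637/3330 = 0.1913.
ω_d = ω_n√(1 − ζ²) = 16.49 × √(1 − 0.0366) = 16.18 rad/s.
f_d = ω_d/(2π) = 2.575 Hz.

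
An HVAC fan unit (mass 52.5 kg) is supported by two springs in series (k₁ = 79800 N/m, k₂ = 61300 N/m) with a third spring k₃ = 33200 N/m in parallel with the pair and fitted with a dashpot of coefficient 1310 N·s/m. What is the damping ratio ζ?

0.347

Series pair: k_s = k₁k₂/(k₁+k₂) = (79800)(61300)/(79800 + 61300) = 34670 N/m. In parallel with k₃: k_eq = 34670 + 33200 = 67870 N/m.
ω_n = √(k_eq/m) = √(67870/52.5) = 35.95 rad/s.
Critical damping c_c = 2√(k_eq·m) = 2√(67870 × 52.5) = 3775 N·s/m, so ζ = c/c_c = 1310/3775 = 0.3470.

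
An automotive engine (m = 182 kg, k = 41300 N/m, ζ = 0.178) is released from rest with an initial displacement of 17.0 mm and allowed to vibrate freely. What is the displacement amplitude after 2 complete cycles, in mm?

1.75 mm

Logarithmic decrement δ = 2πζ/√(1 − ζ²) = 2π × 0.1780/√(1 − 0.0317) = 1.137.
After n cycles, x_n/x₀ = e^(−nδ), so x_2 = 17.0 × e^(−2 × 1.137) = 17.0 × 0.1030 = 1.751 mm.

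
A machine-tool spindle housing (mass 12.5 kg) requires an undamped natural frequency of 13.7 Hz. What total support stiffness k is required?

ω_n = 2πf_n = 2π × 13.7 = 86.08 rad/s.
k = m·ω_n² = 12.5 × 86.08² = 12.5 × 7410 = 92620 N/m.

92600 N/m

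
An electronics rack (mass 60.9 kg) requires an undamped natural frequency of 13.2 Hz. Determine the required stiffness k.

419000 N/m

ω_n = 2πf_n = 2π × 13.2 = 82.94 rad/s.
k = m·ω_n² = 60.9 × 82.94² = 60.9 × 6879 = 418900 N/m.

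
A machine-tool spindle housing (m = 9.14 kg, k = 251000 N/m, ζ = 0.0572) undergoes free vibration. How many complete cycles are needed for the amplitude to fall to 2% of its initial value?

11 cycles

Logarithmic decrement δ = 2πζ/√(1 − ζ²) = 2π × 0.05720/√(1 − 0.00327) = 0.3600.
x_n/x₀ = e^(−nδ) ≤ 0.02; take ln: n ≥ ln(1/0.02)/δ = 3.912/0.3600 = 10.87.
So 11 complete cycles are required.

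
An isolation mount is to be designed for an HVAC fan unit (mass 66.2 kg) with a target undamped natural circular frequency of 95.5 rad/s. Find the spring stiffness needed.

k = m·ω_n² = 66.2 × 95.50² = 66.2 × 9120 = 603800 N/m.

604000 N/m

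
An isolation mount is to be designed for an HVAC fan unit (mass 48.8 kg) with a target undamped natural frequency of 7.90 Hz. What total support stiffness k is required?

120000 N/m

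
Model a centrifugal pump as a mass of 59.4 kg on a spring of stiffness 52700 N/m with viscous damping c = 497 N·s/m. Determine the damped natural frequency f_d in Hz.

4.69 Hz

ω_n = √(k/m) = √(52700/59.4) = 29.79 rad/s.
Critical damping c_c = 2√(k·m) = 2√(52700 × 59.4) = 3539 N·s/m, so ζ = c/c_c = 497/3539 = 0.1405.
ω_d = ω_n√(1 − ζ²) = 29.79 × √(1 − 0.0197) = 29.49 rad/s.
f_d = ω_d/(2π) = 4.694 Hz.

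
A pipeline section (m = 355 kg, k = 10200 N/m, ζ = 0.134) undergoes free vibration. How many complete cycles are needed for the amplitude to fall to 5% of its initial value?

4 cycles

Logarithmic decrement δ = 2πζ/√(1 − ζ²) = 2π × 0.1340/√(1 − 0.0180) = 0.8496.
x_n/x₀ = e^(−nδ) ≤ 0.05; take ln: n ≥ ln(1/0.05)/δ = 2.996/0.8496 = 3.526.
So 4 complete cycles are required.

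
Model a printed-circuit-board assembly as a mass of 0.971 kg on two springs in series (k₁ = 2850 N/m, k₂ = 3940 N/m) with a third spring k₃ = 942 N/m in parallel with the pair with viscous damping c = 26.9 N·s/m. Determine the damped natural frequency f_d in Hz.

7.93 Hz

Series pair: k_s = k₁k₂/(k₁+k₂) = (2850)(3940)/(2850 + 3940) = 1654 N/m. In parallel with k₃: k_eq = 1654 + 942 = 2596 N/m.
ω_n = √(k_eq/m) = √(2596/0.971) = 51.70 rad/s.
Critical damping c_c = 2√(k_eq·m) = 2√(2596 × 0.971) = 100.4 N·s/m, so ζ = c/c_c = 26.9/100.4 = 0.2679.
ω_d = ω_n√(1 − ζ²) = 51.70 × √(1 − 0.0718) = 49.81 rad/s.
f_d = ω_d/(2π) = 7.928 Hz.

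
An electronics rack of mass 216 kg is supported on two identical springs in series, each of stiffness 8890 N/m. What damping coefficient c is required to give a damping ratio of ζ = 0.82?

Series springs: 1/k_eq = 2/8890, so k_eq = 8890/2 = 4445 N/m.
c_c = 2√(k_eq·m) = 2√(4445 × 216) = 1960 N·s/m.
c = ζ·c_c = 0.82 × 1960 = 1607 N·s/m.

1610 N·s/m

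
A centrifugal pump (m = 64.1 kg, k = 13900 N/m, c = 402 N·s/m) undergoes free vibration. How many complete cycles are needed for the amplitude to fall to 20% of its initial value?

ζ = c/(2√(km)) = 402/(2√(13900 × 64.1)) = 402/1888 = 0.2129.
Logarithmic decrement δ = 2πζ/√(1 − ζ²) = 2π × 0.2129/√(1 − 0.0453) = 1.369.
x_n/x₀ = e^(−nδ) ≤ 0.2; take ln: n ≥ ln(1/0.2)/δ = 1.609/1.369 = 1.175.
So 2 complete cycles are required.

2 cycles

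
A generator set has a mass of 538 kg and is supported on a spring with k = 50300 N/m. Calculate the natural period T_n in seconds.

ω_n = √(k/m) = √(50300/538) = √93.49 = 9.669 rad/s.
T_n = 2π/ω_n = 6.283/9.669 = 0.6498 s.

0.650 s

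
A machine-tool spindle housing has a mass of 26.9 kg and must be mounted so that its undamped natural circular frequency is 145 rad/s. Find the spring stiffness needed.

566000 N/m

k = m·ω_n² = 26.9 × 145.0² = 26.9 × 21020 = 565600 N/m.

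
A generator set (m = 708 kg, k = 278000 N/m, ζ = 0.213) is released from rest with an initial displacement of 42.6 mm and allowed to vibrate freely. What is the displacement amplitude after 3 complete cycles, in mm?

0.699 mm

Logarithmic decrement δ = 2πζ/√(1 − ζ²) = 2π × 0.2130/√(1 − 0.0454) = 1.370.
After n cycles, x_n/x₀ = e^(−nδ), so x_3 = 42.6 × e^(−3 × 1.370) = 42.6 × 0.01642 = 0.6995 mm.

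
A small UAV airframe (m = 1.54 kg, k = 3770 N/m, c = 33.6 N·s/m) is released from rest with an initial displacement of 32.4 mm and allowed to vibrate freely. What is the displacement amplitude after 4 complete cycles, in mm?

0.110 mm

ζ = c/(2√(km)) = 33.6/(2√(3770 × 1.54)) = 33.6/152.4 = 0.2205.
Logarithmic decrement δ = 2πζ/√(1 − ζ²) = 2π × 0.2205/√(1 − 0.0486) = 1.420.
After n cycles, x_n/x₀ = e^(−nδ), so x_4 = 32.4 × e^(−4 × 1.420) = 32.4 × 0.003409 = 0.1105 mm.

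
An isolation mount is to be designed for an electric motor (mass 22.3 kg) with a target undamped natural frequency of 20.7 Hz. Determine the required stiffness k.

377000 N/m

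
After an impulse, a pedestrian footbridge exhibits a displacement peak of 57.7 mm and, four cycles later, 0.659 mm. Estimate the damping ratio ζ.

Logarithmic decrement δ = (1/n)·ln(x₀/x_n) = (1/4)·ln(57.7/0.659) = (1/4)·ln(87.56) = 1.118.
ζ = δ/√(4π² + δ²) = 1.118/√(39.48 + 1.25) = 1.118/6.382 = 0.1752.

0.175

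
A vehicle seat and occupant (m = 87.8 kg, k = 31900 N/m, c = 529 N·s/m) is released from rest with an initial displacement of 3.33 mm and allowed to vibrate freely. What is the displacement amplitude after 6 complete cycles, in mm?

0.00798 mm

ζ = c/(2√(km)) = 529/(2√(31900 × 87.8)) = 529/3347 = 0.1580.
Logarithmic decrement δ = 2πζ/√(1 − ζ²) = 2π × 0.1580/√(1 − 0.0250) = 1.006.
After n cycles, x_n/x₀ = e^(−nδ), so x_6 = 3.33 × e^(−6 × 1.006) = 3.33 × 0.002396 = 0.007978 mm.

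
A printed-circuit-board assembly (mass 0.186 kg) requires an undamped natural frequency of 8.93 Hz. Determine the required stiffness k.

586 N/m

ω_n = 2πf_n = 2π × 8.93 = 56.11 rad/s.
k = m·ω_n² = 0.186 × 56.11² = 0.186 × 3148 = 585.6 N/m.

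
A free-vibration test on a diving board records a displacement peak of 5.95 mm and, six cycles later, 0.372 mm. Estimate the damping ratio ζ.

0.0733

Logarithmic decrement δ = (1/n)·ln(x₀/x_n) = (1/6)·ln(5.95/0.372) = (1/6)·ln(15.99) = 0.4620.
ζ = δ/√(4π² + δ²) = 0.4620/√(39.48 + 0.213) = 0.4620/6.300 = 0.07334.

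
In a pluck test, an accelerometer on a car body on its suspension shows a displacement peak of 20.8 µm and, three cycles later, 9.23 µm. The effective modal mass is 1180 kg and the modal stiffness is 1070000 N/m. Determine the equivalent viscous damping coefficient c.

Logarithmic decrement δ = (1/n)·ln(x₀/x_n) = (1/3)·ln(20.8/9.23) = (1/3)·ln(2.254) = 0.2708.
ζ = δ/√(4π² + δ²) = 0.2708/√(39.48 + 0.0733) = 0.2708/6.289 = 0.04306.
c = ζ · 2√(km) = 0.04306 × 2√(1070000 × 1180) = 0.04306 × 71070 = 3060 N·s/m.

3060 N·s/m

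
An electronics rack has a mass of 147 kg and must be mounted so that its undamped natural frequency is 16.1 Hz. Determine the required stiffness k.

ω_n = 2πf_n = 2π × 16.1 = 101.2 rad/s.
k = m·ω_n² = 147 × 101.2² = 147 × 10230 = 1504000 N/m.

1500000 N/m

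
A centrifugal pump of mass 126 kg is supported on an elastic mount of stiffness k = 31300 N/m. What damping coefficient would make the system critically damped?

c_c = 2√(k·m) = 2√(31300 × 126) = 2 × 1986 = 3972 N·s/m.

3970 N·s/m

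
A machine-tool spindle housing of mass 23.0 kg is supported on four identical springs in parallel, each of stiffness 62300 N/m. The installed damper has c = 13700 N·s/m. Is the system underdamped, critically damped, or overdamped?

overdamped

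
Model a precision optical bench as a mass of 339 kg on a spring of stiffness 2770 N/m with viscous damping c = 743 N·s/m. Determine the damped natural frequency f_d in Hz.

ω_n = √(k/m) = √(2770/339) = 2.859 rad/s.
Critical damping c_c = 2√(k·m) = 2√(2770 × 339) = 1938 N·s/m, so ζ = c/c_c = 743/1938 = 0.3834.
ω_d = ω_n√(1 − ζ²) = 2.859 × √(1 − 0.147) = 2.640 rad/s.
f_d = ω_d/(2π) = 0.4202 Hz.

0.420 Hz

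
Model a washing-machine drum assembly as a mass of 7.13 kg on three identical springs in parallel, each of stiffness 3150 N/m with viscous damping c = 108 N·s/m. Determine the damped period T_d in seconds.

0.176 s

Parallel springs add: k_eq = 3 × 3150 = 9450 N/m.
ω_n = √(k_eq/m) = √(9450/7.13) = 36.41 rad/s.
Critical damping c_c = 2√(k_eq·m) = 2√(9450 × 7.13) = 519.1 N·s/m, so ζ = c/c_c = 108/519.1 = 0.2080.
ω_d = ω_n√(1 − ζ²) = 36.41 × √(1 − 0.0433) = 35.61 rad/s.
T_d = 2π/ω_d = 0.1764 s.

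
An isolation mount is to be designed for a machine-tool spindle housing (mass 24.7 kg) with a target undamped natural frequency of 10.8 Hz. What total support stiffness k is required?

114000 N/m

ω_n = 2πf_n = 2π × 10.8 = 67.86 rad/s.
k = m·ω_n² = 24.7 × 67.86² = 24.7 × 4605 = 113700 N/m.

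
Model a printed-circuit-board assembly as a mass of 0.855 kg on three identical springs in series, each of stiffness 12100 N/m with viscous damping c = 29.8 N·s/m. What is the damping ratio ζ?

0.254

Series springs: 1/k_eq = 3/12100, so k_eq = 12100/3 = 4033 N/m.
ω_n = √(k_eq/m) = √(4033/0.855) = 68.68 rad/s.
Critical damping c_c = 2√(k_eq·m) = 2√(4033 × 0.855) = 117.4 N·s/m, so ζ = c/c_c = 29.8/117.4 = 0.2537.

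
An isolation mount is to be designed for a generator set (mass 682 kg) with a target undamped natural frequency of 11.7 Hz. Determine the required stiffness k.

ω_n = 2πf_n = 2π × 11.7 = 73.51 rad/s.
k = m·ω_n² = 682 × 73.51² = 682 × 5404 = 3686000 N/m.

3690000 N/m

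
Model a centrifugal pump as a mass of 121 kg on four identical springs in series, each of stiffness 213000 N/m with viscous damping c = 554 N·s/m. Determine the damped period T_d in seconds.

0.301 s

Series springs: 1/k_eq = 4/213000, so k_eq = 213000/4 = 53250 N/m.
ω_n = √(k_eq/m) = √(53250/121) = 20.98 rad/s.
Critical damping c_c = 2√(k_eq·m) = 2√(53250 × 121) = 5077 N·s/m, so ζ = c/c_c = 554/5077 = 0.1091.
ω_d = ω_n√(1 − ζ²) = 20.98 × √(1 − 0.0119) = 20.85 rad/s.
T_d = 2π/ω_d = 0.3013 s.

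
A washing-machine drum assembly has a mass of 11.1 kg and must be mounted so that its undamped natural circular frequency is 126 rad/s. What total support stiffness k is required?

k = m·ω_n² = 11.1 × 126.0² = 11.1 × 15880 = 176200 N/m.

176000 N/m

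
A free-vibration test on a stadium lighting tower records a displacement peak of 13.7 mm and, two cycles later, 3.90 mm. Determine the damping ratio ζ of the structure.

0.0995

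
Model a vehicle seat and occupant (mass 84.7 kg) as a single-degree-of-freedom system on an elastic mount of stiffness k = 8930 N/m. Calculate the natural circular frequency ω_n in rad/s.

ω_n = √(k/m) = √(8930/84.7) = √105.4 = 10.27 rad/s.

10.3 rad/s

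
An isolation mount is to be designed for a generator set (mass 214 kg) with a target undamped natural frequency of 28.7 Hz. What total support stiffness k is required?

6960000 N/m

ω_n = 2πf_n = 2π × 28.7 = 180.3 rad/s.
k = m·ω_n² = 214 × 180.3² = 214 × 32520 = 6959000 N/m.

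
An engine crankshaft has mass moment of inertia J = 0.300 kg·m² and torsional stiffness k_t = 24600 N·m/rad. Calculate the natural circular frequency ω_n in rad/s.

286 rad/s

ω_n = √(k_t/J) = √(24600/0.300) = √82000 = 286.4 rad/s.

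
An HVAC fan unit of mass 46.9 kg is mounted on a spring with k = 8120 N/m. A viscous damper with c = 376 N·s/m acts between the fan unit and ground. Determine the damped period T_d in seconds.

ω_n = √(k/m) = √(8120/46.9) = 13.16 rad/s.
Critical damping c_c = 2√(k·m) = 2√(8120 × 46.9) = 1234 N·s/m, so ζ = c/c_c = 376/1234 = 0.3046.
ω_d = ω_n√(1 − ζ²) = 13.16 × √(1 − 0.0928) = 12.53 rad/s.
T_d = 2π/ω_d = 0.5013 s.

0.501 s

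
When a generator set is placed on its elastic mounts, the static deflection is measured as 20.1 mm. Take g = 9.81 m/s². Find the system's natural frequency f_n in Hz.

ω_n = √(g/δ_st) = √(9.81/0.0201) = √488.1 = 22.09 rad/s.
f_n = ω_n/(2π) = 22.09/6.283 = 3.516 Hz.

3.52 Hz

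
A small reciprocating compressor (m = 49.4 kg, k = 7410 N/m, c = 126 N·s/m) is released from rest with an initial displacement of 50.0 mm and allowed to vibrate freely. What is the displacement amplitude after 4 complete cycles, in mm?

3.60 mm

ζ = c/(2√(km)) = 126/(2√(7410 × 49.4)) = 126/1210 = 0.1041.
Logarithmic decrement δ = 2πζ/√(1 − ζ²) = 2π × 0.1041/√(1 − 0.0108) = 0.6578.
After n cycles, x_n/x₀ = e^(−nδ), so x_4 = 50.0 × e^(−4 × 0.6578) = 50.0 × 0.07198 = 3.599 mm.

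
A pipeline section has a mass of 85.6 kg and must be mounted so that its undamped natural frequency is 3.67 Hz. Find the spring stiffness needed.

ω_n = 2πf_n = 2π × 3.67 = 23.06 rad/s.
k = m·ω_n² = 85.6 × 23.06² = 85.6 × 531.7 = 45520 N/m.

45500 N/m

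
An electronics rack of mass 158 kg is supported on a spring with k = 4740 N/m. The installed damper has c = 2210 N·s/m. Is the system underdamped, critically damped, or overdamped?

overdamped

c_c = 2√(k·m) = 1731 N·s/m; ζ = c/c_c = 2210/1731 = 1.28.
Since ζ > 1 the system is overdamped.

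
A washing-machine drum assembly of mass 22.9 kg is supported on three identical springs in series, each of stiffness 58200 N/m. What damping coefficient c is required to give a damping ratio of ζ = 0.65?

Series springs: 1/k_eq = 3/58200, so k_eq = 58200/3 = 19400 N/m.
c_c = 2√(k_eq·m) = 2√(19400 × 22.9) = 1333 N·s/m.
c = ζ·c_c = 0.65 × 1333 = 866.5 N·s/m.

866 N·s/m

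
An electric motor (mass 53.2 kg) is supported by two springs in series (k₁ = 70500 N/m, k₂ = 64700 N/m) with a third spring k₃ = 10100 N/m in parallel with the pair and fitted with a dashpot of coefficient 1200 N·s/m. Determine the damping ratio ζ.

0.393

Series pair: k_s = k₁k₂/(k₁+k₂) = (70500)(64700)/(70500 + 64700) = 33740 N/m. In parallel with k₃: k_eq = 33740 + 10100 = 43840 N/m.
ω_n = √(k_eq/m) = √(43840/53.2) = 28.71 rad/s.
Critical damping c_c = 2√(k_eq·m) = 2√(43840 × 53.2) = 3054 N·s/m, so ζ = c/c_c = 1200/3054 = 0.3929.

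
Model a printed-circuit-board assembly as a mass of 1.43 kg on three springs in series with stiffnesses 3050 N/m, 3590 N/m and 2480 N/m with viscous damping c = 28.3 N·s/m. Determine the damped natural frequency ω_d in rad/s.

24.4 rad/s

Series springs: 1/k_eq = 1/3050 + 1/3590 + 1/2480 = 0.001010, so k_eq = 990.4 N/m.
ω_n = √(k_eq/m) = √(990.4/1.43) = 26.32 rad/s.
Critical damping c_c = 2√(k_eq·m) = 2√(990.4 × 1.43) = 75.27 N·s/m, so ζ = c/c_c = 28.3/75.27 = 0.3760.
ω_d = ω_n√(1 − ζ²) = 26.32 × √(1 − 0.141) = 24.39 rad/s.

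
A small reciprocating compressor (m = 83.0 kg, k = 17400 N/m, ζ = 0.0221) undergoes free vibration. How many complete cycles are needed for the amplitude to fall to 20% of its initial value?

12 cycles

Logarithmic decrement δ = 2πζ/√(1 − ζ²) = 2π × 0.02210/√(1 − 0.000488) = 0.1389.
x_n/x₀ = e^(−nδ) ≤ 0.2; take ln: n ≥ ln(1/0.2)/δ = 1.609/0.1389 = 11.59.
So 12 complete cycles are required.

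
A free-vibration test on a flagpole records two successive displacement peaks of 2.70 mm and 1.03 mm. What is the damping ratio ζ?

Logarithmic decrement δ = (1/n)·ln(x₀/x_n) = (1/1)·ln(2.70/1.03) = (1/1)·ln(2.621) = 0.9637.
ζ = δ/√(4π² + δ²) = 0.9637/√(39.48 + 0.929) = 0.9637/6.357 = 0.1516.

0.152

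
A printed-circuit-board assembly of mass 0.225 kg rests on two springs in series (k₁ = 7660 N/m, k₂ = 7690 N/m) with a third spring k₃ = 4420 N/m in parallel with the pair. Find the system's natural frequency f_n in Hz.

30.5 Hz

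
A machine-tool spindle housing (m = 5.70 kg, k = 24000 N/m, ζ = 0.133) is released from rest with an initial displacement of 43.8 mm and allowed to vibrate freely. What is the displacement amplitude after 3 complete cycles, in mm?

3.49 mm

Logarithmic decrement δ = 2πζ/√(1 − ζ²) = 2π × 0.1330/√(1 − 0.0177) = 0.8432.
After n cycles, x_n/x₀ = e^(−nδ), so x_3 = 43.8 × e^(−3 × 0.8432) = 43.8 × 0.07970 = 3.491 mm.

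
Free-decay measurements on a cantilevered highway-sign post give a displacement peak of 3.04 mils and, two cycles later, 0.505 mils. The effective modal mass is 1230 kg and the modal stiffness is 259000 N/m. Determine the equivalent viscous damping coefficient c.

5050 N·s/m

Logarithmic decrement δ = (1/n)·ln(x₀/x_n) = (1/2)·ln(3.04/0.505) = (1/2)·ln(6.020) = 0.8975.
ζ = δ/√(4π² + δ²) = 0.8975/√(39.48 + 0.806) = 0.8975/6.347 = 0.1414.
c = ζ · 2√(km) = 0.1414 × 2√(259000 × 1230) = 0.1414 × 35700 = 5048 N·s/m.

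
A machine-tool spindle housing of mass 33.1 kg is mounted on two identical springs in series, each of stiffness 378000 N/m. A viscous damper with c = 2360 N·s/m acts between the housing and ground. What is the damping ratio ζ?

Series springs: 1/k_eq = 2/378000, so k_eq = 378000/2 = 189000 N/m.
ω_n = √(k_eq/m) = √(189000/33.1) = 75.56 rad/s.
Critical damping c_c = 2√(k_eq·m) = 2√(189000 × 33.1) = 5002 N·s/m, so ζ = c/c_c = 2360/5002 = 0.4718.

0.472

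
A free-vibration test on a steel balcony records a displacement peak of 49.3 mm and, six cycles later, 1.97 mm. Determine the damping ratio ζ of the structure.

0.0851

Logarithmic decrement δ = (1/n)·ln(x₀/x_n) = (1/6)·ln(49.3/1.97) = (1/6)·ln(25.03) = 0.5366.
ζ = δ/√(4π² + δ²) = 0.5366/√(39.48 + 0.288) = 0.5366/6.306 = 0.08510.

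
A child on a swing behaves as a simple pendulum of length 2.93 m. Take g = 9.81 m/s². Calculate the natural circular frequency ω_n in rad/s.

1.83 rad/s

For a simple pendulum ω_n = √(g/L) = √(9.81/2.93) = √3.348 = 1.830 rad/s.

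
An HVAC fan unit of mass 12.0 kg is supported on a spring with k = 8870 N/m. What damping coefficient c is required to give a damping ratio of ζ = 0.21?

137 N·s/m

c_c = 2√(k·m) = 2√(8870 × 12.0) = 652.5 N·s/m.
c = ζ·c_c = 0.21 × 652.5 = 137.0 N·s/m.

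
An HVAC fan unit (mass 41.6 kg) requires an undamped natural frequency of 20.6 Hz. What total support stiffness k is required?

697000 N/m

ω_n = 2πf_n = 2π × 20.6 = 129.4 rad/s.
k = m·ω_n² = 41.6 × 129.4² = 41.6 × 16750 = 696900 N/m.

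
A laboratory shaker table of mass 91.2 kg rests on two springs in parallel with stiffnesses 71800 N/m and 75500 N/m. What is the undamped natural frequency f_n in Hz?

Parallel springs add: k_eq = 71800 + 75500 = 147300 N/m.
ω_n = √(k_eq/m) = √(147300/91.2) = √1615 = 40.19 rad/s.
f_n = ω_n/(2π) = 40.19/6.283 = 6.396 Hz.

6.40 Hz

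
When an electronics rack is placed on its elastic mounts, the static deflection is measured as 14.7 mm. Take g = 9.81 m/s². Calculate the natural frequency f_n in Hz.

4.11 Hz

ω_n = √(g/δ_st) = √(9.81/0.0147) = √667.3 = 25.83 rad/s.
f_n = ω_n/(2π) = 25.83/6.283 = 4.111 Hz.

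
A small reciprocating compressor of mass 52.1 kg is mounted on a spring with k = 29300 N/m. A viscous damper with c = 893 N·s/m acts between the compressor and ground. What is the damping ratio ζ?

0.361

ω_n = √(k/m) = √(29300/52.1) = 23.71 rad/s.
Critical damping c_c = 2√(k·m) = 2√(29300 × 52.1) = 2471 N·s/m, so ζ = c/c_c = 893/2471 = 0.3614.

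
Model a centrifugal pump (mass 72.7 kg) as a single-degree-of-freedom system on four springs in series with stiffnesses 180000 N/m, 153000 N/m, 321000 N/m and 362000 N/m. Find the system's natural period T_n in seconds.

0.227 s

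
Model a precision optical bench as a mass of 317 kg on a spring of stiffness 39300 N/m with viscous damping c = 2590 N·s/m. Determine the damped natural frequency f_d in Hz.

ω_n = √(k/m) = √(39300/317) = 11.13 rad/s.
Critical damping c_c = 2√(k·m) = 2√(39300 × 317) = 7059 N·s/m, so ζ = c/c_c = 2590/7059 = 0.3669.
ω_d = ω_n√(1 − ζ²) = 11.13 × √(1 − 0.135) = 10.36 rad/s.
f_d = ω_d/(2π) = 1.649 Hz.

1.65 Hz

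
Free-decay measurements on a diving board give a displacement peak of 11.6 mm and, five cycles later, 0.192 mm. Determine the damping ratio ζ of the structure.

0.129

Logarithmic decrement δ = (1/n)·ln(x₀/x_n) = (1/5)·ln(11.6/0.192) = (1/5)·ln(60.42) = 0.8203.
ζ = δ/√(4π² + δ²) = 0.8203/√(39.48 + 0.673) = 0.8203/6.337 = 0.1294.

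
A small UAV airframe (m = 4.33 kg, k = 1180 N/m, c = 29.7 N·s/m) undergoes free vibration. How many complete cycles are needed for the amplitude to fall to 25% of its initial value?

2 cycles

ζ = c/(2√(km)) = 29.7/(2√(1180 × 4.33)) = 29.7/143.0 = 0.2078.
Logarithmic decrement δ = 2πζ/√(1 − ζ²) = 2π × 0.2078/√(1 − 0.0432) = 1.334.
x_n/x₀ = e^(−nδ) ≤ 0.25; take ln: n ≥ ln(1/0.25)/δ = 1.386/1.334 = 1.039.
So 2 complete cycles are required.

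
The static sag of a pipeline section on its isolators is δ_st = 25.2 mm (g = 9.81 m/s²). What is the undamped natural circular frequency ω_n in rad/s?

19.7 rad/s

ω_n = √(g/δ_st) = √(9.81/0.0252) = √389.3 = 19.73 rad/s.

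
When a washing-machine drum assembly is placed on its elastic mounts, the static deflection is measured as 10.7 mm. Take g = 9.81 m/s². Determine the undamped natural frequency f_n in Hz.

ω_n = √(g/δ_st) = √(9.81/0.0107) = √916.8 = 30.28 rad/s.
f_n = ω_n/(2π) = 30.28/6.283 = 4.819 Hz.

4.82 Hz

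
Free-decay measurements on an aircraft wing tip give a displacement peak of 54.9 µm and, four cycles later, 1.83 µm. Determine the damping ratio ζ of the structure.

Logarithmic decrement δ = (1/n)·ln(x₀/x_n) = (1/4)·ln(54.9/1.83) = (1/4)·ln(30.00) = 0.8503.
ζ = δ/√(4π² + δ²) = 0.8503/√(39.48 + 0.723) = 0.8503/6.340 = 0.1341.

0.134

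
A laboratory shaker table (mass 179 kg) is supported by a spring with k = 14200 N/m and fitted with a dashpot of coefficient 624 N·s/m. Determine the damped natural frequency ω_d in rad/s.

ω_n = √(k/m) = √(14200/179) = 8.907 rad/s.
Critical damping c_c = 2√(k·m) = 2√(14200 × 179) = 3189 N·s/m, so ζ = c/c_c = 624/3189 = 0.1957.
ω_d = ω_n√(1 − ζ²) = 8.907 × √(1 − 0.0383) = 8.735 rad/s.

8.73 rad/s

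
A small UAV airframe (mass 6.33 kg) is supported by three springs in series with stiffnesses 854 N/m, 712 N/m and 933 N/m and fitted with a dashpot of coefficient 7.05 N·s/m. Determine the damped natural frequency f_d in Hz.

Series springs: 1/k_eq = 1/854 + 1/712 + 1/933 = 0.003647, so k_eq = 274.2 N/m.
ω_n = √(k_eq/m) = √(274.2/6.33) = 6.581 rad/s.
Critical damping c_c = 2√(k_eq·m) = 2√(274.2 × 6.33) = 83.32 N·s/m, so ζ = c/c_c = 7.05/83.32 = 0.08461.
ω_d = ω_n√(1 − ζ²) = 6.581 × √(1 − 0.00716) = 6.558 rad/s.
f_d = ω_d/(2π) = 1.044 Hz.

1.04 Hz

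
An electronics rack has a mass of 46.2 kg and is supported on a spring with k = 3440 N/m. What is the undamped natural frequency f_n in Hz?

ω_n = √(k/m) = √(3440/46.2) = √74.46 = 8.629 rad/s.
f_n = ω_n/(2π) = 8.629/6.283 = 1.373 Hz.

1.37 Hz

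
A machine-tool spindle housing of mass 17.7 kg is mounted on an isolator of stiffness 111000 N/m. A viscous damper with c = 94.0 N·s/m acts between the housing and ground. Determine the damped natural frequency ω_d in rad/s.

ω_n = √(k/m) = √(111000/17.7) = 79.19 rad/s.
Critical damping c_c = 2√(k·m) = 2√(111000 × 17.7) = 2803 N·s/m, so ζ = c/c_c = 94.0/2803 = 0.03353.
ω_d = ω_n√(1 − ζ²) = 79.19 × √(1 − 0.00112) = 79.15 rad/s.

79.1 rad/s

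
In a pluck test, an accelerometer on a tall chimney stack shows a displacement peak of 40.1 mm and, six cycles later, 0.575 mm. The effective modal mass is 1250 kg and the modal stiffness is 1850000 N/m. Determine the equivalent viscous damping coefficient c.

10800 N·s/m

Logarithmic decrement δ = (1/n)·ln(x₀/x_n) = (1/6)·ln(40.1/0.575) = (1/6)·ln(69.74) = 0.7075.
ζ = δ/√(4π² + δ²) = 0.7075/√(39.48 + 0.501) = 0.7075/6.323 = 0.1119.
c = ζ · 2√(km) = 0.1119 × 2√(1850000 × 1250) = 0.1119 × 96180 = 10760 N·s/m.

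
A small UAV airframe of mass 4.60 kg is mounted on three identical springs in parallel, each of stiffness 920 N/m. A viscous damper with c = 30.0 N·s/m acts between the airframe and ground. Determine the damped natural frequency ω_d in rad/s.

24.3 rad/s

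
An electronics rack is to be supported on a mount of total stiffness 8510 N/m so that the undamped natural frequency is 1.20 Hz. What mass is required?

150 kg

ω_n = 2πf_n = 2π × 1.20 = 7.540 rad/s.
m = k/ω_n² = 8510/7.540² = 8510/56.85 = 149.7 kg.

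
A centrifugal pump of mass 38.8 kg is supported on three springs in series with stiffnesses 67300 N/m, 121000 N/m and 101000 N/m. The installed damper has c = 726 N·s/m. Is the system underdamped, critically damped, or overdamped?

Series springs: 1/k_eq = 1/67300 + 1/121000 + 1/101000 = 3.302×10^-5, so k_eq = 30280 N/m.
c_c = 2√(k_eq·m) = 2168 N·s/m; ζ = c/c_c = 726/2168 = 0.335.
Since ζ < 1 the system is underdamped.

underdamped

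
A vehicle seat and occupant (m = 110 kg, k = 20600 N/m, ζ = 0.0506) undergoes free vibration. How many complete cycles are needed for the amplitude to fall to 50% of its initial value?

Logarithmic decrement δ = 2πζ/√(1 − ζ²) = 2π × 0.05060/√(1 − 0.00256) = 0.3183.
x_n/x₀ = e^(−nδ) ≤ 0.5; take ln: n ≥ ln(1/0.5)/δ = 0.6931/0.3183 = 2.177.
So 3 complete cycles are required.

3 cycles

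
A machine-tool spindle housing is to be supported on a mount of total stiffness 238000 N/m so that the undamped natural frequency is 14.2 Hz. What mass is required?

ω_n = 2πf_n = 2π × 14.2 = 89.22 rad/s.
m = k/ω_n² = 238000/89.22² = 238000/7960 = 29.90 kg.

29.9 kg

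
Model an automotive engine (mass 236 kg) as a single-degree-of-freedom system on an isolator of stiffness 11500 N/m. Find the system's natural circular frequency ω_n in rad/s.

ω_n = √(k/m) = √(11500/236) = √48.73 = 6.981 rad/s.

6.98 rad/s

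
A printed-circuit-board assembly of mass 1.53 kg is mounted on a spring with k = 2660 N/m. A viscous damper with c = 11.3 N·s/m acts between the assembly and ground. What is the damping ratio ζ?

0.0886

ω_n = √(k/m) = √(2660/1.53) = 41.70 rad/s.
Critical damping c_c = 2√(k·m) = 2√(2660 × 1.53) = 127.6 N·s/m, so ζ = c/c_c = 11.3/127.6 = 0.08856.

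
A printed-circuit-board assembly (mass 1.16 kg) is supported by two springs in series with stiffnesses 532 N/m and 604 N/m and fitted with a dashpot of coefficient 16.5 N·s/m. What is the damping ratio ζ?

0.455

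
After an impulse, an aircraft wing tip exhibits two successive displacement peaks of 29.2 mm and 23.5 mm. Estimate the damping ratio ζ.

0.0345

Logarithmic decrement δ = (1/n)·ln(x₀/x_n) = (1/1)·ln(29.2/23.5) = (1/1)·ln(1.243) = 0.2172.
ζ = δ/√(4π² + δ²) = 0.2172/√(39.48 + 0.0472) = 0.2172/6.287 = 0.03454.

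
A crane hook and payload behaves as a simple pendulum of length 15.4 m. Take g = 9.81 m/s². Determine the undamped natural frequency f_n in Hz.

0.127 Hz

For a simple pendulum ω_n = √(g/L) = √(9.81/15.4) = √0.6370 = 0.7981 rad/s.
f_n = ω_n/(2π) = 0.7981/6.283 = 0.1270 Hz.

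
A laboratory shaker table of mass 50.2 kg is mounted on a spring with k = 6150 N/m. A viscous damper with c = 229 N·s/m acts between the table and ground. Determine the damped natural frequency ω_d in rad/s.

ω_n = √(k/m) = √(6150/50.2) = 11.07 rad/s.
Critical damping c_c = 2√(k·m) = 2√(6150 × 50.2) = 1111 N·s/m, so ζ = c/c_c = 229/1111 = 0.2061.
ω_d = ω_n√(1 − ζ²) = 11.07 × √(1 − 0.0425) = 10.83 rad/s.

10.8 rad/s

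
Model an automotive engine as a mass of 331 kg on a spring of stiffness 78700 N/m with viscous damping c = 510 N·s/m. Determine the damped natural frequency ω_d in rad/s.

15.4 rad/s

ω_n = √(k/m) = √(78700/331) = 15.42 rad/s.
Critical damping c_c = 2√(k·m) = 2√(78700 × 331) = 10210 N·s/m, so ζ = c/c_c = 510/10210 = 0.04996.
ω_d = ω_n√(1 − ζ²) = 15.42 × √(1 − 0.00250) = 15.40 rad/s.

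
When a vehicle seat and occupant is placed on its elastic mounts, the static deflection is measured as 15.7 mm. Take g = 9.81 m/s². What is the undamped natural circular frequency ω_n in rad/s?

ω_n = √(g/δ_st) = √(9.81/0.0157) = √624.8 = 25.00 rad/s.

25.0 rad/s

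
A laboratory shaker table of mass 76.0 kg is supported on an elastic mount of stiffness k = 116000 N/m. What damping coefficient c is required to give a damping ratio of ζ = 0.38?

c_c = 2√(k·m) = 2√(116000 × 76.0) = 5938 N·s/m.
c = ζ·c_c = 0.38 × 5938 = 2257 N·s/m.

2260 N·s/m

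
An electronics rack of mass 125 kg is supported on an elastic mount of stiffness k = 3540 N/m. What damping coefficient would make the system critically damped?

c_c = 2√(k·m) = 2√(3540 × 125) = 2 × 665.2 = 1330 N·s/m.

1330 N·s/m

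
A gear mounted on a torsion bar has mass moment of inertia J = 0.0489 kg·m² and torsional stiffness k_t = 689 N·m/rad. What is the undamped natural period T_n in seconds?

ω_n = √(k_t/J) = √(689/0.0489) = √14090 = 118.7 rad/s.
T_n = 2π/ω_n = 6.283/118.7 = 0.05293 s.

0.0529 s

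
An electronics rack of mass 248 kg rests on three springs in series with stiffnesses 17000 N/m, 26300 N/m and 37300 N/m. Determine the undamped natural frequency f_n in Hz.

Series springs: 1/k_eq = 1/17000 + 1/26300 + 1/37300 = 0.0001237, so k_eq = 8087 N/m.
ω_n = √(k_eq/m) = √(8087/248) = √32.61 = 5.710 rad/s.
f_n = ω_n/(2π) = 5.710/6.283 = 0.9088 Hz.

0.909 Hz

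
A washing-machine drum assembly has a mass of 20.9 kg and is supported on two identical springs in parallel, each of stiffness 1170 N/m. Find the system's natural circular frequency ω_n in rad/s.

Parallel springs add: k_eq = 2 × 1170 = 2340 N/m.
ω_n = √(k_eq/m) = √(2340/20.9) = √112.0 = 10.58 rad/s.

10.6 rad/s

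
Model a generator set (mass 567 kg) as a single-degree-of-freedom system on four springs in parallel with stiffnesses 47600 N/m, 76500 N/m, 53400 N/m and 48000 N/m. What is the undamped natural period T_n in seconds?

0.315 s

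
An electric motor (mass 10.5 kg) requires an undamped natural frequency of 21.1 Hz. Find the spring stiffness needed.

185000 N/m

ω_n = 2πf_n = 2π × 21.1 = 132.6 rad/s.
k = m·ω_n² = 10.5 × 132.6² = 10.5 × 17580 = 184500 N/m.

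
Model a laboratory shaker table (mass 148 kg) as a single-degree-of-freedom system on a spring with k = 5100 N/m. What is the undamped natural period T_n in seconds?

1.07 s

ω_n = √(k/m) = √(5100/148) = √34.46 = 5.870 rad/s.
T_n = 2π/ω_n = 6.283/5.870 = 1.070 s.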